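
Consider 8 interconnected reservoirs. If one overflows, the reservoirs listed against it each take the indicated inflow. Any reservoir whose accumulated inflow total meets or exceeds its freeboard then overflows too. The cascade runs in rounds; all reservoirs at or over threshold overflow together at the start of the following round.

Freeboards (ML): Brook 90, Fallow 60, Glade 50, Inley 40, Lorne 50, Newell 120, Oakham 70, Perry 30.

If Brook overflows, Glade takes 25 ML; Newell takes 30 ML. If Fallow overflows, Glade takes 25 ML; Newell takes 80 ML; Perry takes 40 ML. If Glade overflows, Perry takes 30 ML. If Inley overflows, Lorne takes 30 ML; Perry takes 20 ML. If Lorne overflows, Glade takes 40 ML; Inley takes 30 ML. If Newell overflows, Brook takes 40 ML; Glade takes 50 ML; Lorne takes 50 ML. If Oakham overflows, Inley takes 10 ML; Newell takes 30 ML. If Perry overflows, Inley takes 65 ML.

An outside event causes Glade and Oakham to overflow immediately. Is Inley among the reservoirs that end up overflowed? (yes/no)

yes

Round 1 — Glade, Oakham overflow (initial).
  Inley: +10 → 10 < 40
  Newell: +30 → 30 < 120
  Perry: +30 → 30 ≥ 30
Round 2 — Perry overflows.
  Inley: +65 → 75 ≥ 40
Round 3 — Inley overflows.
  Lorne: +30 → 30 < 50
No further overflows.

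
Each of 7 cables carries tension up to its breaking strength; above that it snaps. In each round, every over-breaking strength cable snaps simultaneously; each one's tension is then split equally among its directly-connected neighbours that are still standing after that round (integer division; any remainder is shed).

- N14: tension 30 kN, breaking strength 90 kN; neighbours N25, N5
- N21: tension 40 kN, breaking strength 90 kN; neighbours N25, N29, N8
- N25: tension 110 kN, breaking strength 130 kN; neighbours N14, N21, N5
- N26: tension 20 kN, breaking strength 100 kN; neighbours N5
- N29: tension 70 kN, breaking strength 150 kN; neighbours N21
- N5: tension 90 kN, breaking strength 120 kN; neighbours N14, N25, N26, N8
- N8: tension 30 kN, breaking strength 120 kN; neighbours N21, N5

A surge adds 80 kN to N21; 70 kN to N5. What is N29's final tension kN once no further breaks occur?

110

Round 1 — N21 at 120 > 90; N5 at 160 > 120. N21, N5 snap.
  N21 sheds 120 kN to N25, N29, N8: 40 each.
    N25: 110+40 = 150 > 130
    N29: 70+40 = 110 ≤ 150
    N8: 30+40 = 70 ≤ 120
  N5 sheds 160 kN to N14, N25, N26, N8: 40 each.
    N14: 30+40 = 70 ≤ 90
    N25: 150+40 = 190 > 130
    N26: 20+40 = 60 ≤ 100
    N8: 70+40 = 110 ≤ 120
Round 2 — N25 snaps.
  N25 sheds 190 kN to N14: 190 each.
    N14: 70+190 = 260 > 90
Round 3 — N14 snaps.
  N14 sheds 260 kN: no online neighbours, lost.
No further breaks.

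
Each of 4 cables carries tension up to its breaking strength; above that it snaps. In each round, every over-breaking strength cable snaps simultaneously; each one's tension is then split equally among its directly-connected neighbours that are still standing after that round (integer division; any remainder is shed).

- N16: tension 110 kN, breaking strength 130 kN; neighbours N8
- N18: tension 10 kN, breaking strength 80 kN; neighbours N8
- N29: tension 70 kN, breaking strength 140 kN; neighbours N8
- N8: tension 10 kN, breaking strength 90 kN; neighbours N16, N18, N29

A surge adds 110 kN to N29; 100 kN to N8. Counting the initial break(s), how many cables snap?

Round 1 — N29 at 180 > 140; N8 at 110 > 90. N29, N8 snap.
  N29 sheds 180 kN: no online neighbours, lost.
  N8 sheds 110 kN to N16, N18: 55 each.
    N16: 110+55 = 165 > 130
    N18: 10+55 = 65 ≤ 80
Round 2 — N16 snaps.
  N16 sheds 165 kN: no online neighbours, lost.
No further breaks.

3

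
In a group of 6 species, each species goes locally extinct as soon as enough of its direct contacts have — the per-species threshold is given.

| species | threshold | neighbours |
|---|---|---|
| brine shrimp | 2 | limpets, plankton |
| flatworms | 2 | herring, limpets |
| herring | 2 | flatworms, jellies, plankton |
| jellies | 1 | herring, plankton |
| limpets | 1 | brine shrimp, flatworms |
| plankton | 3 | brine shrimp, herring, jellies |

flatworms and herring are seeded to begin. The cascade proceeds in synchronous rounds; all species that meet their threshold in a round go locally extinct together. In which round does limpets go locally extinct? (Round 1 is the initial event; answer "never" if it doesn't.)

Round 1 — flatworms, herring go locally extinct (initial).
Round 2 — checking thresholds:
  jellies: 1 of 2 neighbours ≥ 1, goes locally extinct.
  limpets: 1 of 2 neighbours ≥ 1, goes locally extinct.
  plankton: 1 of 3 neighbours < 3, below threshold.
Round 3 — no new extinctions; cascade stops.

2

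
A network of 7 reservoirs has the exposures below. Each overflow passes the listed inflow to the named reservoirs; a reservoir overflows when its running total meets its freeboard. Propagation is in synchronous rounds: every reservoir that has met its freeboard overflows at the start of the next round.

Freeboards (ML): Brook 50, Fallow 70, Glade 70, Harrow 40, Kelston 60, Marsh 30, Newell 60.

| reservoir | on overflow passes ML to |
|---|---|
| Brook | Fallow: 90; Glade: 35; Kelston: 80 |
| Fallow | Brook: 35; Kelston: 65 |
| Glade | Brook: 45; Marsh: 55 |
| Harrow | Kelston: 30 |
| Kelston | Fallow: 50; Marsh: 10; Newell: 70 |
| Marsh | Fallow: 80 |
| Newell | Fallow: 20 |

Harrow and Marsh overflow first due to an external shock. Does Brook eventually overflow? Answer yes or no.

Round 1 — Harrow, Marsh overflow (initial).
  Fallow: +80 → 80 ≥ 70
  Kelston: +30 → 30 < 60
Round 2 — Fallow overflows.
  Brook: +35 → 35 < 50
  Kelston: +65 → 95 ≥ 60
Round 3 — Kelston overflows.
  Newell: +70 → 70 ≥ 60
Round 4 — Newell overflows.
No further overflows.

no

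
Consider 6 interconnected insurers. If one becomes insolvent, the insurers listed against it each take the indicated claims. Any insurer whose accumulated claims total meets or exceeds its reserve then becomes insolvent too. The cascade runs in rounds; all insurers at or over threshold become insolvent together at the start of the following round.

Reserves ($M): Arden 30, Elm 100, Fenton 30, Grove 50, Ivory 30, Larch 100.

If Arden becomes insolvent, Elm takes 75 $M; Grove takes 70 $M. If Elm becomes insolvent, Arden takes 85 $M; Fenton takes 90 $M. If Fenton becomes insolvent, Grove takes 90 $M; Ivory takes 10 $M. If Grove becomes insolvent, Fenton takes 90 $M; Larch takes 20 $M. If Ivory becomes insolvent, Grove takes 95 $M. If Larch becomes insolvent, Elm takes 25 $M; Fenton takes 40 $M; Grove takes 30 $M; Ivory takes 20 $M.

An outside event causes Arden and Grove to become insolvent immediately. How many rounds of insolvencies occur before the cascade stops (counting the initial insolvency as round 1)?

Round 1 — Arden, Grove become insolvent (initial).
  Elm: +75 → 75 < 100
  Fenton: +90 → 90 ≥ 30
  Larch: +20 → 20 < 100
Round 2 — Fenton becomes insolvent.
  Ivory: +10 → 10 < 30
No further insolvencies.

2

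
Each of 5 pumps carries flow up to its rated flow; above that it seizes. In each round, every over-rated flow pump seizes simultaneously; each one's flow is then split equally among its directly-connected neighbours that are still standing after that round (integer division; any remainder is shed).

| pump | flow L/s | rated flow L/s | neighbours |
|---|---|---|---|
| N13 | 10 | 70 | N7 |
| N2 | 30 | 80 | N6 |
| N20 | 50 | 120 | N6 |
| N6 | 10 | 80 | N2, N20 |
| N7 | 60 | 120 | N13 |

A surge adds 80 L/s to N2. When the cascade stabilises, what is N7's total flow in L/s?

60

Round 1 — N2 at 110 > 80. N2 seizes.
  N2 sheds 110 L/s to N6: 110 each.
    N6: 10+110 = 120 > 80
Round 2 — N6 seizes.
  N6 sheds 120 L/s to N20: 120 each.
    N20: 50+120 = 170 > 120
Round 3 — N20 seizes.
  N20 sheds 170 L/s: no online neighbours, lost.
No further seizures.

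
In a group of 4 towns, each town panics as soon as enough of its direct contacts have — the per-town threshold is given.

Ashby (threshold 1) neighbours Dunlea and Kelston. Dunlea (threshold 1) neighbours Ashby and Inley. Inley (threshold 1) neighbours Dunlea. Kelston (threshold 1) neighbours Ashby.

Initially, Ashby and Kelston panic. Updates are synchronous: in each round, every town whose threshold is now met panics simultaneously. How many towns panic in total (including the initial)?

4

Round 1 — Ashby, Kelston panic (initial).
Round 2 — checking thresholds:
  Dunlea: 1 of 2 neighbours ≥ 1, panics.
Round 3 — checking thresholds:
  Inley: 1 of 1 neighbours ≥ 1, panics.
Round 4 — no new panics; cascade stops.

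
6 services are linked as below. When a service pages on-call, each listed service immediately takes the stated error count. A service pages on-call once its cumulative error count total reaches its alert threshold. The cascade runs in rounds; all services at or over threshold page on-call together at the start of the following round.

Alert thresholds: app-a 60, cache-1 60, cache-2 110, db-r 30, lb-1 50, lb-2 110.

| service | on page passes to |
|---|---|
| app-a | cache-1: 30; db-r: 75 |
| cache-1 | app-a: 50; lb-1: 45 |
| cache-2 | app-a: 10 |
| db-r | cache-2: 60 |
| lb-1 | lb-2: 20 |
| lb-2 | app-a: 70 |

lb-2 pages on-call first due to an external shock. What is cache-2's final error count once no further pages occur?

Round 1 — lb-2 pages on-call (initial).
  app-a: +70 → 70 ≥ 60
Round 2 — app-a pages on-call.
  cache-1: +30 → 30 < 60
  db-r: +75 → 75 ≥ 30
Round 3 — db-r pages on-call.
  cache-2: +60 → 60 < 110
No further pages.

60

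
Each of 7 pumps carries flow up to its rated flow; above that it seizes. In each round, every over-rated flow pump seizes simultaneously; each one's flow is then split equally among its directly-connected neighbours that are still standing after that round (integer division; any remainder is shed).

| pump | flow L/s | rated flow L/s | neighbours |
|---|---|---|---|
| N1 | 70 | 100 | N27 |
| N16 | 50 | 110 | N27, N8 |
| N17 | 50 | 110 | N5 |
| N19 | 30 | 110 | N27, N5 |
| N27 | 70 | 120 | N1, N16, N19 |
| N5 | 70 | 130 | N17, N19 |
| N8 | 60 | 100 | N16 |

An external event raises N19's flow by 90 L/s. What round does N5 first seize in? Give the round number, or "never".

never

Round 1 — N19 at 120 > 110. N19 seizes.
  N19 sheds 120 L/s to N27, N5: 60 each.
    N27: 70+60 = 130 > 120
    N5: 70+60 = 130 ≤ 130
Round 2 — N27 seizes.
  N27 sheds 130 L/s to N1, N16: 65 each.
    N1: 70+65 = 135 > 100
    N16: 50+65 = 115 > 110
Round 3 — N1, N16 seize.
  N1 sheds 135 L/s: no online neighbours, lost.
  N16 sheds 115 L/s to N8: 115 each.
    N8: 60+115 = 175 > 100
Round 4 — N8 seizes.
  N8 sheds 175 L/s: no online neighbours, lost.
No further seizures.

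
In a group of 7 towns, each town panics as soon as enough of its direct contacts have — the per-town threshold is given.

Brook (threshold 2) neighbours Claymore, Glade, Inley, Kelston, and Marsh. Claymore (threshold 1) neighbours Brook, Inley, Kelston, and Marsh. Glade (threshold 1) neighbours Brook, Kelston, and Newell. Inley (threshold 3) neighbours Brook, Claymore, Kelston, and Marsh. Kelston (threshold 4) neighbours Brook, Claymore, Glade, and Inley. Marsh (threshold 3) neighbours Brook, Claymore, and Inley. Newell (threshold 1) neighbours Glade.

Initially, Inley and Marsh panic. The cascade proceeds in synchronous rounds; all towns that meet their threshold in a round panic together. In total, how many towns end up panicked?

Round 1 — Inley, Marsh panic (initial).
Round 2 — checking thresholds:
  Brook: 2 of 5 neighbours ≥ 2, panics.
  Claymore: 2 of 4 neighbours ≥ 1, panics.
  Kelston: 1 of 4 neighbours < 4, holds.
Round 3 — checking thresholds:
  Glade: 1 of 3 neighbours ≥ 1, panics.
  Kelston: 3 of 4 neighbours < 4, holds.
Round 4 — checking thresholds:
  Kelston: 4 of 4 neighbours ≥ 4, panics.
  Newell: 1 of 1 neighbours ≥ 1, panics.
Round 5 — no new panics; cascade stops.

7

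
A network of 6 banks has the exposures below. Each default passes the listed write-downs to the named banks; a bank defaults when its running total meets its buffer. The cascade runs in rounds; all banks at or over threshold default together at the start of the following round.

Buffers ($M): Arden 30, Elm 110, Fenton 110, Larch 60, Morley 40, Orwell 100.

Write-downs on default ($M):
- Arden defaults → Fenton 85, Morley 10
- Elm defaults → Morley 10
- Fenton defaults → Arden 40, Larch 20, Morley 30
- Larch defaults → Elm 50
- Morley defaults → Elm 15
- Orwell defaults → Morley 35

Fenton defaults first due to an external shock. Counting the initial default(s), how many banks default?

Round 1 — Fenton defaults (initial).
  Arden: +40 → 40 ≥ 30
  Larch: +20 → 20 < 60
  Morley: +30 → 30 < 40
Round 2 — Arden defaults.
  Morley: +10 → 40 ≥ 40
Round 3 — Morley defaults.
  Elm: +15 → 15 < 110
No further defaults.

3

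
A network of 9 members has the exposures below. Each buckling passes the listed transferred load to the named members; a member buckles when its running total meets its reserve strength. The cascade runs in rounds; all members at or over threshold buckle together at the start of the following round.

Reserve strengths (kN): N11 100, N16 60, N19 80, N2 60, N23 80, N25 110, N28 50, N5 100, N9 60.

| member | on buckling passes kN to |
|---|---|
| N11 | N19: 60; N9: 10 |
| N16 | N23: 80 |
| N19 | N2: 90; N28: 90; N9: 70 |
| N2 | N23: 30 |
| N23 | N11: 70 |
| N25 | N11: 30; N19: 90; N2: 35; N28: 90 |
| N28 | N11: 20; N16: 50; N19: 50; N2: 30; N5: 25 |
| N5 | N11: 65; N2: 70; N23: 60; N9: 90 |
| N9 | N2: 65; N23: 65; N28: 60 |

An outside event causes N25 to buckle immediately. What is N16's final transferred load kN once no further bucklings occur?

50

Round 1 — N25 buckles (initial).
  N11: +30 → 30 < 100
  N19: +90 → 90 ≥ 80
  N2: +35 → 35 < 60
  N28: +90 → 90 ≥ 50
Round 2 — N19, N28 buckle.
  N11: +20 → 50 < 100
  N16: +50 → 50 < 60
  N2: +90+30 → 155 ≥ 60
  N5: +25 → 25 < 100
  N9: +70 → 70 ≥ 60
Round 3 — N2, N9 buckle.
  N23: +30+65 → 95 ≥ 80
Round 4 — N23 buckles.
  N11: +70 → 120 ≥ 100
Round 5 — N11 buckles.
No further bucklings.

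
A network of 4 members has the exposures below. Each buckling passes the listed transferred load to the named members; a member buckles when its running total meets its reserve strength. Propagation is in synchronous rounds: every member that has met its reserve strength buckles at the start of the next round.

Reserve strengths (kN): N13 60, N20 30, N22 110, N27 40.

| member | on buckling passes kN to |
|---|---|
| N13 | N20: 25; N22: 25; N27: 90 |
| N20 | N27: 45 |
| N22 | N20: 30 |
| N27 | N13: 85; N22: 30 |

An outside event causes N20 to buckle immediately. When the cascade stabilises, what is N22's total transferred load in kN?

Round 1 — N20 buckles (initial).
  N27: +45 → 45 ≥ 40
Round 2 — N27 buckles.
  N13: +85 → 85 ≥ 60
  N22: +30 → 30 < 110
Round 3 — N13 buckles.
  N22: +25 → 55 < 110
No further bucklings.

55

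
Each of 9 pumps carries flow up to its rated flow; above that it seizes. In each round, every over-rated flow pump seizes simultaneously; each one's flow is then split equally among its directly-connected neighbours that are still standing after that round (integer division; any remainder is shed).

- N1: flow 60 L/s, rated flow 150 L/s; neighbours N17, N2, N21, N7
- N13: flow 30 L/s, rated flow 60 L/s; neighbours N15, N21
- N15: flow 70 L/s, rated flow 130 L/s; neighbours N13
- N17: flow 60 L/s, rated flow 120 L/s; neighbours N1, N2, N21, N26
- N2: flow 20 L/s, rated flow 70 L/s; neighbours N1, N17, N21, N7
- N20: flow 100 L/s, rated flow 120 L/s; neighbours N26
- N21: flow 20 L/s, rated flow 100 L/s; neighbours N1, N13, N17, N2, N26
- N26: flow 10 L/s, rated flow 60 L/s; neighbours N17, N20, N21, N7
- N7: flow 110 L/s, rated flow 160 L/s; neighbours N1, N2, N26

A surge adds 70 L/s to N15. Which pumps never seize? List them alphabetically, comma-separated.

N1, N17, N2, N20, N26, N7

Round 1 — N15 at 140 > 130. N15 seizes.
  N15 sheds 140 L/s to N13: 140 each.
    N13: 30+140 = 170 > 60
Round 2 — N13 seizes.
  N13 sheds 170 L/s to N21: 170 each.
    N21: 20+170 = 190 > 100
Round 3 — N21 seizes.
  N21 sheds 190 L/s to N1, N17, N2, N26: 47 each (2 lost).
    N1: 60+47 = 107 ≤ 150
    N17: 60+47 = 107 ≤ 120
    N2: 20+47 = 67 ≤ 70
    N26: 10+47 = 57 ≤ 60
No further seizures.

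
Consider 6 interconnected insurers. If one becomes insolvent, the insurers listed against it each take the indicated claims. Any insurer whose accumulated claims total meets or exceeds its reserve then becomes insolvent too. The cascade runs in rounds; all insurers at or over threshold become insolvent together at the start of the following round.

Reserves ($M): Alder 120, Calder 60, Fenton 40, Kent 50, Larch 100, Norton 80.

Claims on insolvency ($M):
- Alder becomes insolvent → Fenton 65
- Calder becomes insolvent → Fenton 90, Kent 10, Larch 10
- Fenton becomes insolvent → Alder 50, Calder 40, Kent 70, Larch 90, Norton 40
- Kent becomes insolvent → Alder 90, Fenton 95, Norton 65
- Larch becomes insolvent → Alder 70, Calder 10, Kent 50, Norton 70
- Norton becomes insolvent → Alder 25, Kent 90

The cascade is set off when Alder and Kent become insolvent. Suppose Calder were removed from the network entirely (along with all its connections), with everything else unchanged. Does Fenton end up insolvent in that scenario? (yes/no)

yes

With Calder removed:
Round 1 — Alder, Kent become insolvent (initial).
  Fenton: +65+95 → 160 ≥ 40
  Norton: +65 → 65 < 80
Round 2 — Fenton becomes insolvent.
  Larch: +90 → 90 < 100
  Norton: +40 → 105 ≥ 80
Round 3 — Norton becomes insolvent.
No further insolvencies.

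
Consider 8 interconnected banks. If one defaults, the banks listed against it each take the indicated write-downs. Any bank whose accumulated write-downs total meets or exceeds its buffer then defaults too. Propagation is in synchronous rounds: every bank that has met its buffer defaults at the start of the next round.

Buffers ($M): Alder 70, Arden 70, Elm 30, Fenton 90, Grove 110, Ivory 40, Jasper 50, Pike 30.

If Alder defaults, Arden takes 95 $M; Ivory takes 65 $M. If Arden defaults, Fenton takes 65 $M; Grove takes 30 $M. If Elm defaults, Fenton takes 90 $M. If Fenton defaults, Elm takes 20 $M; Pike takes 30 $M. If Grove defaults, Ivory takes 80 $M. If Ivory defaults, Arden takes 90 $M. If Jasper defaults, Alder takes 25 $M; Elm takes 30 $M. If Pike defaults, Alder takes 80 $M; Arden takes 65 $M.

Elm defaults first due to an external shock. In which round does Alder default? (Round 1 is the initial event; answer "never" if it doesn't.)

4

Round 1 — Elm defaults (initial).
  Fenton: +90 → 90 ≥ 90
Round 2 — Fenton defaults.
  Pike: +30 → 30 ≥ 30
Round 3 — Pike defaults.
  Alder: +80 → 80 ≥ 70
  Arden: +65 → 65 < 70
Round 4 — Alder defaults.
  Arden: +95 → 160 ≥ 70
  Ivory: +65 → 65 ≥ 40
Round 5 — Arden, Ivory default.
  Grove: +30 → 30 < 110
No further defaults.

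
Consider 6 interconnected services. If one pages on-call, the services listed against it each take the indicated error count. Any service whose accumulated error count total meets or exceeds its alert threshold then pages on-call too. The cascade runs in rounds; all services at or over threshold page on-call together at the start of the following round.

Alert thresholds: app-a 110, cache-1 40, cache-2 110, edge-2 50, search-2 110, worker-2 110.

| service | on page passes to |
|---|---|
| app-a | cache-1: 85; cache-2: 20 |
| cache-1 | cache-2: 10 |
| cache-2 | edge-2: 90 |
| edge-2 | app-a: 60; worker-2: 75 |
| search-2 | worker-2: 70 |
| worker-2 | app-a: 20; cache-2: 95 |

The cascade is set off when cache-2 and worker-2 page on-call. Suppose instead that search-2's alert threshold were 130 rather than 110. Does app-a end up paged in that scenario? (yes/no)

With search-2's alert threshold at 130:
Round 1 — cache-2, worker-2 page on-call (initial).
  app-a: +20 → 20 < 110
  edge-2: +90 → 90 ≥ 50
Round 2 — edge-2 pages on-call.
  app-a: +60 → 80 < 110
No further pages.

no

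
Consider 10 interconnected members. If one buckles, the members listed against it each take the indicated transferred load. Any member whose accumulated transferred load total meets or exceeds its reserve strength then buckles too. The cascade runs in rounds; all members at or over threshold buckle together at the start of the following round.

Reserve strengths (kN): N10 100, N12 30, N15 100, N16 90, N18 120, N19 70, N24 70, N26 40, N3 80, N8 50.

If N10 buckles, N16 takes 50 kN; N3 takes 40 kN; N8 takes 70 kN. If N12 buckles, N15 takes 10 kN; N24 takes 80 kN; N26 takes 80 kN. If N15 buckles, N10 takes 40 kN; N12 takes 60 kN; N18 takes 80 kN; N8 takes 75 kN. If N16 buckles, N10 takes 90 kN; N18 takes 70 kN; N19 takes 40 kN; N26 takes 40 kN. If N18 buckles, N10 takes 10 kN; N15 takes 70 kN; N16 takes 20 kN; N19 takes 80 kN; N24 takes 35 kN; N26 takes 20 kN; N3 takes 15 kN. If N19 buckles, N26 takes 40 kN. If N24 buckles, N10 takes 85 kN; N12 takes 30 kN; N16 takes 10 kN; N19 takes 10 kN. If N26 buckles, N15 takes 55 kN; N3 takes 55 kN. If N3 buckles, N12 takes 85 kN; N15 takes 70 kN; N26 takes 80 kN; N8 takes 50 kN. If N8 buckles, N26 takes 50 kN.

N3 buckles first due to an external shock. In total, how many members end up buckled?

7

Round 1 — N3 buckles (initial).
  N12: +85 → 85 ≥ 30
  N15: +70 → 70 < 100
  N26: +80 → 80 ≥ 40
  N8: +50 → 50 ≥ 50
Round 2 — N12, N26, N8 buckle.
  N15: +10+55 → 135 ≥ 100
  N24: +80 → 80 ≥ 70
Round 3 — N15, N24 buckle.
  N10: +40+85 → 125 ≥ 100
  N16: +10 → 10 < 90
  N18: +80 → 80 < 120
  N19: +10 → 10 < 70
Round 4 — N10 buckles.
  N16: +50 → 60 < 90
No further bucklings.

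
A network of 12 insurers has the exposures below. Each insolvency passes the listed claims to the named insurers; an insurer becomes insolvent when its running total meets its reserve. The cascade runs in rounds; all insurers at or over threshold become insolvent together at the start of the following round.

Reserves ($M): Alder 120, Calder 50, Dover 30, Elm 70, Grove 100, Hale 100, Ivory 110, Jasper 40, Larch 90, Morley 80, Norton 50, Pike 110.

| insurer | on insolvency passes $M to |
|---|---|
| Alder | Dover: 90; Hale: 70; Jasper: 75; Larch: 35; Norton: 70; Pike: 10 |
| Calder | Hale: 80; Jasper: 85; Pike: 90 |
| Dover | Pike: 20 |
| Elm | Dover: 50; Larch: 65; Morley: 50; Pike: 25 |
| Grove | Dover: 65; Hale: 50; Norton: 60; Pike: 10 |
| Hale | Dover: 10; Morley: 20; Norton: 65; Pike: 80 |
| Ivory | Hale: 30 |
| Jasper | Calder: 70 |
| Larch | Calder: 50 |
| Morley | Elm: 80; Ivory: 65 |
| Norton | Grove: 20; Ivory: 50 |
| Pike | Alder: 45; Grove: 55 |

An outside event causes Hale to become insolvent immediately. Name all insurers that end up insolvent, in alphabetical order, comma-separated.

Hale, Norton

Round 1 — Hale becomes insolvent (initial).
  Dover: +10 → 10 < 30
  Morley: +20 → 20 < 80
  Norton: +65 → 65 ≥ 50
  Pike: +80 → 80 < 110
Round 2 — Norton becomes insolvent.
  Grove: +20 → 20 < 100
  Ivory: +50 → 50 < 110
No further insolvencies.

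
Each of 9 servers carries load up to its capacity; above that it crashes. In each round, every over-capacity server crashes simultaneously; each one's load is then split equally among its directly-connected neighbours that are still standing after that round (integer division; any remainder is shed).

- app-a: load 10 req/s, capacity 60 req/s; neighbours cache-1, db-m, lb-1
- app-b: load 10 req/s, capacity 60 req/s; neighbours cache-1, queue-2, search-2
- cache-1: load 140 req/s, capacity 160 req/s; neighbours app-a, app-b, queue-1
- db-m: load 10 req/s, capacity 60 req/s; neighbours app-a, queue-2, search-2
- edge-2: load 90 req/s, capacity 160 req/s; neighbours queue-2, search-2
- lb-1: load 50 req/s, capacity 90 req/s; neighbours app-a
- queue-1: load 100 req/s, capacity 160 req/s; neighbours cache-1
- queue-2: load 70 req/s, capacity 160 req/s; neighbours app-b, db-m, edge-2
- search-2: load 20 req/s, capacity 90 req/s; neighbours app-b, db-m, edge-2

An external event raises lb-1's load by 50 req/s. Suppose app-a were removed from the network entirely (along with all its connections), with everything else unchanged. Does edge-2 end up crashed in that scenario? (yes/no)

With app-a removed:
Round 1 — lb-1 at 100 > 90. lb-1 crashes.
  lb-1 sheds 100 req/s: no online neighbours, lost.
No further crashes.

no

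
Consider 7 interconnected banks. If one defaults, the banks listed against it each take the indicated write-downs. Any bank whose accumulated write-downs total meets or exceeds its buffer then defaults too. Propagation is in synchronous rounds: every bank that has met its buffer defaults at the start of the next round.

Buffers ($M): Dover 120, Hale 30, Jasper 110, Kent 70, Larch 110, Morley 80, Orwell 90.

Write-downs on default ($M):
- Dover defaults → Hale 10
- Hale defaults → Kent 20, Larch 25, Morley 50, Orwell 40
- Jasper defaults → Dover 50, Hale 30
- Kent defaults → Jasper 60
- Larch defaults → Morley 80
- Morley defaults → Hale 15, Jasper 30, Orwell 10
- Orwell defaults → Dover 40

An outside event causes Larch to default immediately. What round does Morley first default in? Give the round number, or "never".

Round 1 — Larch defaults (initial).
  Morley: +80 → 80 ≥ 80
Round 2 — Morley defaults.
  Hale: +15 → 15 < 30
  Jasper: +30 → 30 < 110
  Orwell: +10 → 10 < 90
No further defaults.

2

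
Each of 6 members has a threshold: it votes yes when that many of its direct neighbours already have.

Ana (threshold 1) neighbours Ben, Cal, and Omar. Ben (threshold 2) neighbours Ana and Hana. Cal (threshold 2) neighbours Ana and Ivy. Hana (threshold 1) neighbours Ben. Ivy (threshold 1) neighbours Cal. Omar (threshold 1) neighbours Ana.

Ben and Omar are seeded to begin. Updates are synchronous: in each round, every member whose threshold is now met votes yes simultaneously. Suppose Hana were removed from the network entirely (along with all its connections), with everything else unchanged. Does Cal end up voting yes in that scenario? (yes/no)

no

With Hana removed:
Round 1 — Ben, Omar vote yes (initial).
Round 2 — checking thresholds:
  Ana: 2 of 3 neighbours ≥ 1, votes yes.
Round 3 — no new yes votes; cascade stops.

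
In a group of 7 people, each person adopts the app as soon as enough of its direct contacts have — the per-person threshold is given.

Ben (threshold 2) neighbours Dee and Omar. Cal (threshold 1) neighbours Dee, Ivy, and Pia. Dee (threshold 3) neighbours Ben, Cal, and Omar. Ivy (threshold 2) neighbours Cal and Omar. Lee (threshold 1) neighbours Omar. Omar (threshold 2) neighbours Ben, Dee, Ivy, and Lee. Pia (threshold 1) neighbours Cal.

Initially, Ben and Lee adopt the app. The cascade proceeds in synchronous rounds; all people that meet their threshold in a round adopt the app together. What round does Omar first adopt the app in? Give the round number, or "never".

Round 1 — Ben, Lee adopt the app (initial).
Round 2 — checking thresholds:
  Dee: 1 of 3 neighbours < 3, not yet.
  Omar: 2 of 4 neighbours ≥ 2, adopts the app.
Round 3 — no new adoptions; cascade stops.

2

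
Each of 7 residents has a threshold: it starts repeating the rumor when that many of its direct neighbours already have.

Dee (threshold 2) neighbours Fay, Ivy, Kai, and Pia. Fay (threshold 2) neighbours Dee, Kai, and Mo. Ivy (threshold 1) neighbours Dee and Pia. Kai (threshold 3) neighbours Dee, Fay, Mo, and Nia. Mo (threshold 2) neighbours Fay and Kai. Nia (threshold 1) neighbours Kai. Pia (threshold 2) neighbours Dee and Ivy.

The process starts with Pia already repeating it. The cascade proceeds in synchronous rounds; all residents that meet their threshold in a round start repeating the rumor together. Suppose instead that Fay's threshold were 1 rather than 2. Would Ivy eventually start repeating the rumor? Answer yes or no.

yes

With Fay's threshold at 1:
Round 1 — Pia starts repeating the rumor (initial).
Round 2 — checking thresholds:
  Dee: 1 of 4 neighbours < 2, holds.
  Ivy: 1 of 2 neighbours ≥ 1, starts repeating the rumor.
Round 3 — checking thresholds:
  Dee: 2 of 4 neighbours ≥ 2, starts repeating the rumor.
Round 4 — checking thresholds:
  Fay: 1 of 3 neighbours ≥ 1, starts repeating the rumor.
  Kai: 1 of 4 neighbours < 3, holds.
Round 5 — no new spreads; cascade stops.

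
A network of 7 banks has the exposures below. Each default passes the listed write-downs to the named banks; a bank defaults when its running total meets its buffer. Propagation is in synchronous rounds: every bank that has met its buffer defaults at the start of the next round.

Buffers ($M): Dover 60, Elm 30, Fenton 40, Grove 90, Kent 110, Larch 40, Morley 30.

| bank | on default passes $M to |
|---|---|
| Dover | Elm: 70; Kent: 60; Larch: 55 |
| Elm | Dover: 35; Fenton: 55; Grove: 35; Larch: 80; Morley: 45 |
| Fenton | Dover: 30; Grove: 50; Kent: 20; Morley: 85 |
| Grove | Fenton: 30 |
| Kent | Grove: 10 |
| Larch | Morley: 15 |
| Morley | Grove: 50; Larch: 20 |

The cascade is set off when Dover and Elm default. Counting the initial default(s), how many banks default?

6

Round 1 — Dover, Elm default (initial).
  Fenton: +55 → 55 ≥ 40
  Grove: +35 → 35 < 90
  Kent: +60 → 60 < 110
  Larch: +55+80 → 135 ≥ 40
  Morley: +45 → 45 ≥ 30
Round 2 — Fenton, Larch, Morley default.
  Grove: +50+50 → 135 ≥ 90
  Kent: +20 → 80 < 110
Round 3 — Grove defaults.
No further defaults.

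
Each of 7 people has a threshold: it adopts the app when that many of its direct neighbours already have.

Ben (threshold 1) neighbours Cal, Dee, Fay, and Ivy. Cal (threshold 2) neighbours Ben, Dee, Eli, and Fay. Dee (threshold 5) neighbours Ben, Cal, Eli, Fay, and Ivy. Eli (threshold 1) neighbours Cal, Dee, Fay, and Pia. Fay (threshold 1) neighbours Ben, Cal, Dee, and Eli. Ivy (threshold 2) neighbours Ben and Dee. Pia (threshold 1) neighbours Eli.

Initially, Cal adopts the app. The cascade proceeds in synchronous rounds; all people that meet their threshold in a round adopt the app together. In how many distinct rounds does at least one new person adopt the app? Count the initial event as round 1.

Round 1 — Cal adopts the app (initial).
Round 2 — checking thresholds:
  Ben: 1 of 4 neighbours ≥ 1, adopts the app.
  Dee: 1 of 5 neighbours < 5, not yet.
  Eli: 1 of 4 neighbours ≥ 1, adopts the app.
  Fay: 1 of 4 neighbours ≥ 1, adopts the app.
Round 3 — checking thresholds:
  Dee: 4 of 5 neighbours < 5, not yet.
  Ivy: 1 of 2 neighbours < 2, not yet.
  Pia: 1 of 1 neighbours ≥ 1, adopts the app.
Round 4 — no new adoptions; cascade stops.

3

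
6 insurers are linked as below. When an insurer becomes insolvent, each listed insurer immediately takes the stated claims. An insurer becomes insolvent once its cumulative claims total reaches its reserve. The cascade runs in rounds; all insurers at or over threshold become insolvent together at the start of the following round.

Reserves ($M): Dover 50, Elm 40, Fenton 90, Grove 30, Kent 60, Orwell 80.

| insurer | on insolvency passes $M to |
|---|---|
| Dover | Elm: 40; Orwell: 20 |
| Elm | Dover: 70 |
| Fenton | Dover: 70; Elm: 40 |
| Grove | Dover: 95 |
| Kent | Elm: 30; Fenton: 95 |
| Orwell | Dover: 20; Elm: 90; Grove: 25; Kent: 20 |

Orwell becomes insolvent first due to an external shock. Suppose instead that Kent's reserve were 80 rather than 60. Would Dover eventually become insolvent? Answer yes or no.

With Kent's reserve at 80:
Round 1 — Orwell becomes insolvent (initial).
  Dover: +20 → 20 < 50
  Elm: +90 → 90 ≥ 40
  Grove: +25 → 25 < 30
  Kent: +20 → 20 < 80
Round 2 — Elm becomes insolvent.
  Dover: +70 → 90 ≥ 50
Round 3 — Dover becomes insolvent.
No further insolvencies.

yes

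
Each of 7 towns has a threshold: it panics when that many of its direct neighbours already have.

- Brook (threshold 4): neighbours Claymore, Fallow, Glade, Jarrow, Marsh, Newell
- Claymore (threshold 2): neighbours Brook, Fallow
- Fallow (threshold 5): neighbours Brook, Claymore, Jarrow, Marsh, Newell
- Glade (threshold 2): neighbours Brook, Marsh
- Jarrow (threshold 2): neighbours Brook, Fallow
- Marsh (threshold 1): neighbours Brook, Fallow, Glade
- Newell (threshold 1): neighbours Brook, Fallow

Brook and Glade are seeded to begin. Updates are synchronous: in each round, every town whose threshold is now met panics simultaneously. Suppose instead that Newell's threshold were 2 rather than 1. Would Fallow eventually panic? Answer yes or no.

With Newell's threshold at 2:
Round 1 — Brook, Glade panic (initial).
Round 2 — checking thresholds:
  Claymore: 1 of 2 neighbours < 2, not yet.
  Fallow: 1 of 5 neighbours < 5, not yet.
  Jarrow: 1 of 2 neighbours < 2, not yet.
  Marsh: 2 of 3 neighbours ≥ 1, panics.
  Newell: 1 of 2 neighbours < 2, not yet.
Round 3 — no new panics; cascade stops.

no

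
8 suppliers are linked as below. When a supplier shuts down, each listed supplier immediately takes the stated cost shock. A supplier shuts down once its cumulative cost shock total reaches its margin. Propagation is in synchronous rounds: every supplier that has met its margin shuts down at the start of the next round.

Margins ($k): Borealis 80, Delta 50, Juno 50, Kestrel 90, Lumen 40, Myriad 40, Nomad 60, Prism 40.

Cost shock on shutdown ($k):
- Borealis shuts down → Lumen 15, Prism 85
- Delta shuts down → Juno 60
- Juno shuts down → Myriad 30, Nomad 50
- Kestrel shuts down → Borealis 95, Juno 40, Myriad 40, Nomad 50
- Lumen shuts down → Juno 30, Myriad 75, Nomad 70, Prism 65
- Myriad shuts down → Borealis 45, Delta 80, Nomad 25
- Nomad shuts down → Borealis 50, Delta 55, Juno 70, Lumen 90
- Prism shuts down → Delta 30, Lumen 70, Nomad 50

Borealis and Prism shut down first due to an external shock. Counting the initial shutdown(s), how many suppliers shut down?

Round 1 — Borealis, Prism shut down (initial).
  Delta: +30 → 30 < 50
  Lumen: +15+70 → 85 ≥ 40
  Nomad: +50 → 50 < 60
Round 2 — Lumen shuts down.
  Juno: +30 → 30 < 50
  Myriad: +75 → 75 ≥ 40
  Nomad: +70 → 120 ≥ 60
Round 3 — Myriad, Nomad shut down.
  Delta: +80+55 → 165 ≥ 50
  Juno: +70 → 100 ≥ 50
Round 4 — Delta, Juno shut down.
No further shutdowns.

7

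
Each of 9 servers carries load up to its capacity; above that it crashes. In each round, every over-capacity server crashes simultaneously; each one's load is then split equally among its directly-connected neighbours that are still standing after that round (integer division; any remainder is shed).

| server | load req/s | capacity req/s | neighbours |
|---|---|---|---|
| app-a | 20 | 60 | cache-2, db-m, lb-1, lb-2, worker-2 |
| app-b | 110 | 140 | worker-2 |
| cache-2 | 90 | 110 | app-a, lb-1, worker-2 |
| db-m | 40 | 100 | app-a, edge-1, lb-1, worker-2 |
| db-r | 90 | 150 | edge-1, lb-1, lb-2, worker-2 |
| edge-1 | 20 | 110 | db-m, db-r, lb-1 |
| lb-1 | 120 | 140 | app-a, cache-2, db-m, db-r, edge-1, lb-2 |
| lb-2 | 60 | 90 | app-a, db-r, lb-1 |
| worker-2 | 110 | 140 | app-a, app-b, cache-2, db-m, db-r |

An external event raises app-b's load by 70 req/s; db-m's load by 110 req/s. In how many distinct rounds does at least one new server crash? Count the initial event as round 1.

Round 1 — app-b at 180 > 140; db-m at 150 > 100. app-b, db-m crash.
  app-b sheds 180 req/s to worker-2: 180 each.
    worker-2: 110+180 = 290 > 140
  db-m sheds 150 req/s to app-a, edge-1, lb-1, worker-2: 37 each (2 lost).
    app-a: 20+37 = 57 ≤ 60
    edge-1: 20+37 = 57 ≤ 110
    lb-1: 120+37 = 157 > 140
    worker-2: 290+37 = 327 > 140
Round 2 — lb-1, worker-2 crash.
  lb-1 sheds 157 req/s to app-a, cache-2, db-r, edge-1, lb-2: 31 each (2 lost).
    app-a: 57+31 = 88 > 60
    cache-2: 90+31 = 121 > 110
    db-r: 90+31 = 121 ≤ 150
    edge-1: 57+31 = 88 ≤ 110
    lb-2: 60+31 = 91 > 90
  worker-2 sheds 327 req/s to app-a, cache-2, db-r: 109 each.
    app-a: 88+109 = 197 > 60
    cache-2: 121+109 = 230 > 110
    db-r: 121+109 = 230 > 150
Round 3 — app-a, cache-2, db-r, lb-2 crash.
  app-a sheds 197 req/s: no online neighbours, lost.
  cache-2 sheds 230 req/s: no online neighbours, lost.
  db-r sheds 230 req/s to edge-1: 230 each.
    edge-1: 88+230 = 318 > 110
  lb-2 sheds 91 req/s: no online neighbours, lost.
Round 4 — edge-1 crashes.
  edge-1 sheds 318 req/s: no online neighbours, lost.
No further crashes.

4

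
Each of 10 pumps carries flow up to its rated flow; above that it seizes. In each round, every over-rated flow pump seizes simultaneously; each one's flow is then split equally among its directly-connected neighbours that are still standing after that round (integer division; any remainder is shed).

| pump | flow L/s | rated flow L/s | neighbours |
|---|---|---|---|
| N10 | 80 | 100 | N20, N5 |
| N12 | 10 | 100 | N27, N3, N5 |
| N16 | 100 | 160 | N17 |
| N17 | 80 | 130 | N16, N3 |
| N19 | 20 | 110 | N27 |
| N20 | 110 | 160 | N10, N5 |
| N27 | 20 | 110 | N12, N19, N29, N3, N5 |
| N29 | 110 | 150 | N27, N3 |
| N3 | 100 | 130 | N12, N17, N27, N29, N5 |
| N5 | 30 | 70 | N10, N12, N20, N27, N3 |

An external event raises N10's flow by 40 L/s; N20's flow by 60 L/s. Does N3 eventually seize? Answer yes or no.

yes

Round 1 — N10 at 120 > 100; N20 at 170 > 160. N10, N20 seize.
  N10 sheds 120 L/s to N5: 120 each.
    N5: 30+120 = 150 > 70
  N20 sheds 170 L/s to N5: 170 each.
    N5: 150+170 = 320 > 70
Round 2 — N5 seizes.
  N5 sheds 320 L/s to N12, N27, N3: 106 each (2 lost).
    N12: 10+106 = 116 > 100
    N27: 20+106 = 126 > 110
    N3: 100+106 = 206 > 130
Round 3 — N12, N27, N3 seize.
  N12 sheds 116 L/s: no online neighbours, lost.
  N27 sheds 126 L/s to N19, N29: 63 each.
    N19: 20+63 = 83 ≤ 110
    N29: 110+63 = 173 > 150
  N3 sheds 206 L/s to N17, N29: 103 each.
    N17: 80+103 = 183 > 130
    N29: 173+103 = 276 > 150
Round 4 — N17, N29 seize.
  N17 sheds 183 L/s to N16: 183 each.
    N16: 100+183 = 283 > 160
  N29 sheds 276 L/s: no online neighbours, lost.
Round 5 — N16 seizes.
  N16 sheds 283 L/s: no online neighbours, lost.
No further seizures.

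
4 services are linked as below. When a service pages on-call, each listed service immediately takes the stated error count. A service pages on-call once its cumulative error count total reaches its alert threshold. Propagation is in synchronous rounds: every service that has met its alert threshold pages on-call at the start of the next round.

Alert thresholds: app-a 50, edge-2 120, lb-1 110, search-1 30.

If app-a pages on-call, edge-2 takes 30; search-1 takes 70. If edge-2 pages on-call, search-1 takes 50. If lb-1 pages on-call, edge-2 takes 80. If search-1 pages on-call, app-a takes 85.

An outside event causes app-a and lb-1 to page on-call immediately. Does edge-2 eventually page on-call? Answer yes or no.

no

Round 1 — app-a, lb-1 page on-call (initial).
  edge-2: +30+80 → 110 < 120
  search-1: +70 → 70 ≥ 30
Round 2 — search-1 pages on-call.
No further pages.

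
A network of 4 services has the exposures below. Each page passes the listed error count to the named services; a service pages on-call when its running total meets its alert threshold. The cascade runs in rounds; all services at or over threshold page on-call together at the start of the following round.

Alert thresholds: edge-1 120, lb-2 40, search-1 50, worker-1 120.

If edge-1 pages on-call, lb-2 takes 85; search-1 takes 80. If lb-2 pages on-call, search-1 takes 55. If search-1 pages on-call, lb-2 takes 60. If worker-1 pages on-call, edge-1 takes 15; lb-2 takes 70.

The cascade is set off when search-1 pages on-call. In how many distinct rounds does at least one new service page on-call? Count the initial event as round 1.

2

Round 1 — search-1 pages on-call (initial).
  lb-2: +60 → 60 ≥ 40
Round 2 — lb-2 pages on-call.
No further pages.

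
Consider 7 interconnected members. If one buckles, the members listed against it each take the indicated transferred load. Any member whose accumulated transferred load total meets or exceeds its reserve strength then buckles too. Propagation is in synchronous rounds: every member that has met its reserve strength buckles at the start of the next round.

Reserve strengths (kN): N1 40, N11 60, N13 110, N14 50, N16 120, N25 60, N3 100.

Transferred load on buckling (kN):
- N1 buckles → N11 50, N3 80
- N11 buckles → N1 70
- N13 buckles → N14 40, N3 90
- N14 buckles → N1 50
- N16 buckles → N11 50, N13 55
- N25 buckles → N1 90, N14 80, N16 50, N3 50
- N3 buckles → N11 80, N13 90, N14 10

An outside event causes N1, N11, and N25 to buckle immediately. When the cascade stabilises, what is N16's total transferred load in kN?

Round 1 — N1, N11, N25 buckle (initial).
  N14: +80 → 80 ≥ 50
  N16: +50 → 50 < 120
  N3: +80+50 → 130 ≥ 100
Round 2 — N14, N3 buckle.
  N13: +90 → 90 < 110
No further bucklings.

50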